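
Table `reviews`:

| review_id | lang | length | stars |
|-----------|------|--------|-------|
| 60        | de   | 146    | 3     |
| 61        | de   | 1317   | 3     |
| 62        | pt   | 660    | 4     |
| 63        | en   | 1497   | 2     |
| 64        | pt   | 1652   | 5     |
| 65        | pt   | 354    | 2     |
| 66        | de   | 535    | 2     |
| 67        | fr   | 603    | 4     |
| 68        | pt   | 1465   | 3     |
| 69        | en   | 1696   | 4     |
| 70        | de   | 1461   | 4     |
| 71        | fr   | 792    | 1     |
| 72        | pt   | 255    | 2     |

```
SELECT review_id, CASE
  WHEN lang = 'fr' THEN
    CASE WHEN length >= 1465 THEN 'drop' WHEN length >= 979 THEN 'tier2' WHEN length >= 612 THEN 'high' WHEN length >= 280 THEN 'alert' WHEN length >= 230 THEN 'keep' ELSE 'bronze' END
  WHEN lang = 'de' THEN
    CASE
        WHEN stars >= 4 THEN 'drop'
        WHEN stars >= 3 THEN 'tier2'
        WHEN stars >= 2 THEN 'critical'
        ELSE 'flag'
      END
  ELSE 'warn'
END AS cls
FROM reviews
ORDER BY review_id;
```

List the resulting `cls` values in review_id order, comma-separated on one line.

tier2, tier2, warn, warn, warn, warn, critical, alert, warn, warn, drop, high, warn

review_id=60: lang='de' → inner[stars >= 3] → tier2
review_id=61: lang='de' → inner[stars >= 3] → tier2
review_id=62: lang='pt' → outer ELSE → warn
review_id=63: lang='en' → outer ELSE → warn
review_id=64: lang='pt' → outer ELSE → warn
review_id=65: lang='pt' → outer ELSE → warn
review_id=66: lang='de' → inner[stars >= 2] → critical
review_id=67: lang='fr' → inner[length >= 280] → alert
review_id=68: lang='pt' → outer ELSE → warn
review_id=69: lang='en' → outer ELSE → warn
review_id=70: lang='de' → inner[stars >= 4] → drop
review_id=71: lang='fr' → inner[length >= 612] → high
review_id=72: lang='pt' → outer ELSE → warn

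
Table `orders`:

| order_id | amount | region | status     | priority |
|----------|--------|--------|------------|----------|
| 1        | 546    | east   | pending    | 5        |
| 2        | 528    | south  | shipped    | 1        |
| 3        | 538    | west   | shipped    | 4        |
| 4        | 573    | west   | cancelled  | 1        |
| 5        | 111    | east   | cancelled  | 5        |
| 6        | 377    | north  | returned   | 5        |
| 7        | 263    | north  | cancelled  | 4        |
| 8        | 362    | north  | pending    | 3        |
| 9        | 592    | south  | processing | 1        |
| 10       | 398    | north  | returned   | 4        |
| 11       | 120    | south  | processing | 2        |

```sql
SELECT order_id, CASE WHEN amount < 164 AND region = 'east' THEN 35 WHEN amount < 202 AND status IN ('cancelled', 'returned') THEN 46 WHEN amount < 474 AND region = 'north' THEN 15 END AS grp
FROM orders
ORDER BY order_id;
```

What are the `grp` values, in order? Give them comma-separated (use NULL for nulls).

order_id=1: (no match → NULL) → NULL
order_id=2: (no match → NULL) → NULL
order_id=3: (no match → NULL) → NULL
order_id=4: (no match → NULL) → NULL
order_id=5: amount < 164 AND region = 'east' → 35
order_id=6: amount < 474 AND region = 'north' → 15
order_id=7: amount < 474 AND region = 'north' → 15
order_id=8: amount < 474 AND region = 'north' → 15
order_id=9: (no match → NULL) → NULL
order_id=10: amount < 474 AND region = 'north' → 15
order_id=11: (no match → NULL) → NULL

NULL, NULL, NULL, NULL, 35, 15, 15, 15, NULL, 15, NULL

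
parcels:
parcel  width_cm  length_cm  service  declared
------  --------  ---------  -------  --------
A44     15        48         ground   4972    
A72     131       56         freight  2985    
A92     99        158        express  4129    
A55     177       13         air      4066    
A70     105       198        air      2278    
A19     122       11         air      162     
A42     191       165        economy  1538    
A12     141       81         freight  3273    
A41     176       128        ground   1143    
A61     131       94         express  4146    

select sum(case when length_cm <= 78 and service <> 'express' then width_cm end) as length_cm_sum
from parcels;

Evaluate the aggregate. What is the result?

parcel=A44: ✓ → 15
parcel=A72: ✓ → 131
parcel=A92: ✗
parcel=A55: ✓ → 177
parcel=A70: ✗
parcel=A19: ✓ → 122
parcel=A42: ✗
parcel=A12: ✗
parcel=A41: ✗
parcel=A61: ✗
length_cm_sum = 15 + 131 + 177 + 122 = 445

445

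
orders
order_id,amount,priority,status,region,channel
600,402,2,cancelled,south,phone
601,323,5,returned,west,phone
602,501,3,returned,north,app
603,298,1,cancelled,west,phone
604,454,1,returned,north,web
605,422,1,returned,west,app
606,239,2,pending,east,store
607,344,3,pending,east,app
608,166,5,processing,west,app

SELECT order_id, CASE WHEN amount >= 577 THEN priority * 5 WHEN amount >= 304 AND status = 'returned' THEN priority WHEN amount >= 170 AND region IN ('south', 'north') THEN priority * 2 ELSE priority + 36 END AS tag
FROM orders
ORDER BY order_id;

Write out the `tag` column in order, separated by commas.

order_id=600: amount >= 170 AND region IN ('south', 'north') → 4
order_id=601: amount >= 304 AND status = 'returned' → 5
order_id=602: amount >= 304 AND status = 'returned' → 3
order_id=603: ELSE → 37
order_id=604: amount >= 304 AND status = 'returned' → 1
order_id=605: amount >= 304 AND status = 'returned' → 1
order_id=606: ELSE → 38
order_id=607: ELSE → 39
order_id=608: ELSE → 41

4, 5, 3, 37, 1, 1, 38, 39, 41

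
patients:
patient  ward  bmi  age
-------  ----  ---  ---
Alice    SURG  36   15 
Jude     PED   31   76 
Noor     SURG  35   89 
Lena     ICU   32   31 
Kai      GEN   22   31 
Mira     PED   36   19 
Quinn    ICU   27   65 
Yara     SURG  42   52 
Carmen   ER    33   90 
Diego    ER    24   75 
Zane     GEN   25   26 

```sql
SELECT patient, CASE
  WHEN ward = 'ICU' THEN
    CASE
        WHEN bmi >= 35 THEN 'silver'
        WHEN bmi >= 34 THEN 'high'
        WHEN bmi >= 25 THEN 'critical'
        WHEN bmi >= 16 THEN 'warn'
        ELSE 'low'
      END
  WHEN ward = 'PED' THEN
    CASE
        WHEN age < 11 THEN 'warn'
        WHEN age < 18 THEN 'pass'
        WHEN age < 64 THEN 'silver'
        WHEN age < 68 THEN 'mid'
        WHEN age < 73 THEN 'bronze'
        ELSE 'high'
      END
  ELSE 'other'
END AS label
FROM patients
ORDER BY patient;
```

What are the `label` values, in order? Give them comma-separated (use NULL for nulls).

patient=Alice: ward='SURG' → outer ELSE → other
patient=Carmen: ward='ER' → outer ELSE → other
patient=Diego: ward='ER' → outer ELSE → other
patient=Jude: ward='PED' → inner[ELSE] → high
patient=Kai: ward='GEN' → outer ELSE → other
patient=Lena: ward='ICU' → inner[bmi >= 25] → critical
patient=Mira: ward='PED' → inner[age < 64] → silver
patient=Noor: ward='SURG' → outer ELSE → other
patient=Quinn: ward='ICU' → inner[bmi >= 25] → critical
patient=Yara: ward='SURG' → outer ELSE → other
patient=Zane: ward='GEN' → outer ELSE → other

other, other, other, high, other, critical, silver, other, critical, other, other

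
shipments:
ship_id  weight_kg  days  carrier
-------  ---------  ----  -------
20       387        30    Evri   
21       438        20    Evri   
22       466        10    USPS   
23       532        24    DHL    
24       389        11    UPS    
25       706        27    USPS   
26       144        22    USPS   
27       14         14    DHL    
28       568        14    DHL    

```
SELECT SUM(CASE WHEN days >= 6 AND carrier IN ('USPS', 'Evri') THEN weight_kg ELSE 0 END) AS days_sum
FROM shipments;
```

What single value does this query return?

ship_id=20: ✓ → 387
ship_id=21: ✓ → 438
ship_id=22: ✓ → 466
ship_id=23: ✗
ship_id=24: ✗
ship_id=25: ✓ → 706
ship_id=26: ✓ → 144
ship_id=27: ✗
ship_id=28: ✗
days_sum = 387 + 438 + 466 + 706 + 144 = 2141

2141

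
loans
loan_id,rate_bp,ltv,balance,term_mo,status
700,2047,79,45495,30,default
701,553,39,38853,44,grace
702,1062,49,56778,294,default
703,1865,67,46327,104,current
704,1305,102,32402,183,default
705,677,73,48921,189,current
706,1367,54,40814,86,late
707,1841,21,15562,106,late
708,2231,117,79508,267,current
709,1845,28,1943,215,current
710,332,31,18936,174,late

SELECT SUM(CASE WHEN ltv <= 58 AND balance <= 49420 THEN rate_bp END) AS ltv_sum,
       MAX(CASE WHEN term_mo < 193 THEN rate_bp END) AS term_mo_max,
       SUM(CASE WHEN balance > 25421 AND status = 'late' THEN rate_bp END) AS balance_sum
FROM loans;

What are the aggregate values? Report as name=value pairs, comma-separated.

[ltv_sum: ltv <= 58 AND balance <= 49420]
loan_id=700: ✗
loan_id=701: ✓ → 553
loan_id=702: ✗
loan_id=703: ✗
loan_id=704: ✗
loan_id=705: ✗
loan_id=706: ✓ → 1367
loan_id=707: ✓ → 1841
loan_id=708: ✗
loan_id=709: ✓ → 1845
loan_id=710: ✓ → 332
ltv_sum = 553 + 1367 + 1841 + 1845 + 332 = 5938
—
[term_mo_max: term_mo < 193]
loan_id=700: ✓ → 2047
loan_id=701: ✓ → 553
loan_id=702: ✗
loan_id=703: ✓ → 1865
loan_id=704: ✓ → 1305
loan_id=705: ✓ → 677
loan_id=706: ✓ → 1367
loan_id=707: ✓ → 1841
loan_id=708: ✗
loan_id=709: ✗
loan_id=710: ✓ → 332
term_mo_max = MAX(2047, 553, 1865, 1305, 677, 1367, 1841, 332) = 2047
—
[balance_sum: balance > 25421 AND status = 'late']
loan_id=700: ✗
loan_id=701: ✗
loan_id=702: ✗
loan_id=703: ✗
loan_id=704: ✗
loan_id=705: ✗
loan_id=706: ✓ → 1367
loan_id=707: ✗
loan_id=708: ✗
loan_id=709: ✗
loan_id=710: ✗
balance_sum = 1367

ltv_sum=5938, term_mo_max=2047, balance_sum=1367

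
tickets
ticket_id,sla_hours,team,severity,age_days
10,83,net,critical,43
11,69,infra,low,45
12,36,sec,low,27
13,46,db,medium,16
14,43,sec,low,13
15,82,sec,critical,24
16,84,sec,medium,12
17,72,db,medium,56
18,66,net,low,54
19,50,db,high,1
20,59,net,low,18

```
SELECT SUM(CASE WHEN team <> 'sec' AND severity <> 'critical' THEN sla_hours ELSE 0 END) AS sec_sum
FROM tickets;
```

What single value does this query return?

ticket_id=10: ✗
ticket_id=11: ✓ → 69
ticket_id=12: ✗
ticket_id=13: ✓ → 46
ticket_id=14: ✗
ticket_id=15: ✗
ticket_id=16: ✗
ticket_id=17: ✓ → 72
ticket_id=18: ✓ → 66
ticket_id=19: ✓ → 50
ticket_id=20: ✓ → 59
sec_sum = 69 + 46 + 72 + 66 + 50 + 59 = 362

362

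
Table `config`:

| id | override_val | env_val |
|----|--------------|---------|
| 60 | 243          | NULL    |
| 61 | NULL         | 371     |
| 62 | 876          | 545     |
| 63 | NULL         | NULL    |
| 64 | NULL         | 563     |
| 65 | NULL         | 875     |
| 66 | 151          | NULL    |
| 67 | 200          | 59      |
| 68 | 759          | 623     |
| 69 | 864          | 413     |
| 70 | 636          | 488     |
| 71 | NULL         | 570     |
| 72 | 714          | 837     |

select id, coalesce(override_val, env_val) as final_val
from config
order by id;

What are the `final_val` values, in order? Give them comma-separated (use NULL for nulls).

id=60: override_val=243 → 243
id=61: override_val=NULL, env_val=371 → 371
id=62: override_val=876 → 876
id=63: override_val=NULL, env_val=NULL (all NULL) → NULL
id=64: override_val=NULL, env_val=563 → 563
id=65: override_val=NULL, env_val=875 → 875
id=66: override_val=151 → 151
id=67: override_val=200 → 200
id=68: override_val=759 → 759
id=69: override_val=864 → 864
id=70: override_val=636 → 636
id=71: override_val=NULL, env_val=570 → 570
id=72: override_val=714 → 714

243, 371, 876, NULL, 563, 875, 151, 200, 759, 864, 636, 570, 714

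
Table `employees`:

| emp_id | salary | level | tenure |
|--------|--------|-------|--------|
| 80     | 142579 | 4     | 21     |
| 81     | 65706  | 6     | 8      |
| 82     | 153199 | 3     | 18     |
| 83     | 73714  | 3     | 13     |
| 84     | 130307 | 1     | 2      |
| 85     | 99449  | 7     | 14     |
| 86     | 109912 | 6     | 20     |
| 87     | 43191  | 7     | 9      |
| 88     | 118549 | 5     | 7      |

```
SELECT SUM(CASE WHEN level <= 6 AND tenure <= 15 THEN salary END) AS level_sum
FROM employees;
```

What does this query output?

emp_id=80: ✗
emp_id=81: ✓ → 65706
emp_id=82: ✗
emp_id=83: ✓ → 73714
emp_id=84: ✓ → 130307
emp_id=85: ✗
emp_id=86: ✗
emp_id=87: ✗
emp_id=88: ✓ → 118549
level_sum = 65706 + 73714 + 130307 + 118549 = 388276

388276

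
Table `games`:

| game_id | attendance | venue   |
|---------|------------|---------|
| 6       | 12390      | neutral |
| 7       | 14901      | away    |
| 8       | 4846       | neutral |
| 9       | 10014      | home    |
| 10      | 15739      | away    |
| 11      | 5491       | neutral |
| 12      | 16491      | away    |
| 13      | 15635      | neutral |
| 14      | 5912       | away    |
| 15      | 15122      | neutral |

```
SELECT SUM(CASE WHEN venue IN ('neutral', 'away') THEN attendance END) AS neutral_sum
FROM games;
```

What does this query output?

game_id=6: ✓ → 12390
game_id=7: ✓ → 14901
game_id=8: ✓ → 4846
game_id=9: ✗
game_id=10: ✓ → 15739
game_id=11: ✓ → 5491
game_id=12: ✓ → 16491
game_id=13: ✓ → 15635
game_id=14: ✓ → 5912
game_id=15: ✓ → 15122
neutral_sum = 12390 + 14901 + 4846 + 15739 + 5491 + 16491 + 15635 + 5912 + 15122 = 106527

106527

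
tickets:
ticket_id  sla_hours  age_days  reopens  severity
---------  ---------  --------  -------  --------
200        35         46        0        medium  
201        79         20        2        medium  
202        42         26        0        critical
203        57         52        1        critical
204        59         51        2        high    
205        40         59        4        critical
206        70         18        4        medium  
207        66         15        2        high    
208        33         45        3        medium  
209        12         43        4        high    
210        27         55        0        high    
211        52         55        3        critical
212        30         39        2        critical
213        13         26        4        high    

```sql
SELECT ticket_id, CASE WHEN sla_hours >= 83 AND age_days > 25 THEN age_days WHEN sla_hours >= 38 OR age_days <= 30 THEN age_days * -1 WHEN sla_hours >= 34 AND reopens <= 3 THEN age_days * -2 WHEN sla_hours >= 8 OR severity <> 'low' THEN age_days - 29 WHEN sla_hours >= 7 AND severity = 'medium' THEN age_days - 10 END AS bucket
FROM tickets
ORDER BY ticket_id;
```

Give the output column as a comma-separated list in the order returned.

-92, -20, -26, -52, -51, -59, -18, -15, 16, 14, 26, -55, 10, -26

ticket_id=200: sla_hours >= 34 AND reopens <= 3 → -92
ticket_id=201: sla_hours >= 38 OR age_days <= 30 → -20
ticket_id=202: sla_hours >= 38 OR age_days <= 30 → -26
ticket_id=203: sla_hours >= 38 OR age_days <= 30 → -52
ticket_id=204: sla_hours >= 38 OR age_days <= 30 → -51
ticket_id=205: sla_hours >= 38 OR age_days <= 30 → -59
ticket_id=206: sla_hours >= 38 OR age_days <= 30 → -18
ticket_id=207: sla_hours >= 38 OR age_days <= 30 → -15
ticket_id=208: sla_hours >= 8 OR severity <> 'low' → 16
ticket_id=209: sla_hours >= 8 OR severity <> 'low' → 14
ticket_id=210: sla_hours >= 8 OR severity <> 'low' → 26
ticket_id=211: sla_hours >= 38 OR age_days <= 30 → -55
ticket_id=212: sla_hours >= 8 OR severity <> 'low' → 10
ticket_id=213: sla_hours >= 38 OR age_days <= 30 → -26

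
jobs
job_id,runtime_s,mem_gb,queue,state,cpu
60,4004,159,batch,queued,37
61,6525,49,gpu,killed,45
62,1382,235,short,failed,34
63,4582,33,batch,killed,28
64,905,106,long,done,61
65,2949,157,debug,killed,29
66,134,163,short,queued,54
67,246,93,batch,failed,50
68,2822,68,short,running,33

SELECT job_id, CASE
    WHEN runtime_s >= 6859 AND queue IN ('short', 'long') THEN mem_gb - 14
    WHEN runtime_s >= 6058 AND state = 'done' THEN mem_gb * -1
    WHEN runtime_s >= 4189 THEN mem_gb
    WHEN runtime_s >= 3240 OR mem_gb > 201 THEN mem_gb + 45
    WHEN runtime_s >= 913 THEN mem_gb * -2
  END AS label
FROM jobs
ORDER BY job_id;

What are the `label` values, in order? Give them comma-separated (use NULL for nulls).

204, 49, 280, 33, NULL, -314, NULL, NULL, -136

job_id=60: runtime_s >= 3240 OR mem_gb > 201 → 204
job_id=61: runtime_s >= 4189 → 49
job_id=62: runtime_s >= 3240 OR mem_gb > 201 → 280
job_id=63: runtime_s >= 4189 → 33
job_id=64: (no match → NULL) → NULL
job_id=65: runtime_s >= 913 → -314
job_id=66: (no match → NULL) → NULL
job_id=67: (no match → NULL) → NULL
job_id=68: runtime_s >= 913 → -136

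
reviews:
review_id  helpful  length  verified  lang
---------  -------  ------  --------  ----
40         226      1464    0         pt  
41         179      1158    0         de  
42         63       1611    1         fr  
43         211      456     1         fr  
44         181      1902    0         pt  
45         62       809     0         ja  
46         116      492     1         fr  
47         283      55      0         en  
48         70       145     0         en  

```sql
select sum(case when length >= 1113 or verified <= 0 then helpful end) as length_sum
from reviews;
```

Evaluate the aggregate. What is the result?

1064

review_id=40: ✓ → 226
review_id=41: ✓ → 179
review_id=42: ✓ → 63
review_id=43: ✗
review_id=44: ✓ → 181
review_id=45: ✓ → 62
review_id=46: ✗
review_id=47: ✓ → 283
review_id=48: ✓ → 70
length_sum = 226 + 179 + 63 + 181 + 62 + 283 + 70 = 1064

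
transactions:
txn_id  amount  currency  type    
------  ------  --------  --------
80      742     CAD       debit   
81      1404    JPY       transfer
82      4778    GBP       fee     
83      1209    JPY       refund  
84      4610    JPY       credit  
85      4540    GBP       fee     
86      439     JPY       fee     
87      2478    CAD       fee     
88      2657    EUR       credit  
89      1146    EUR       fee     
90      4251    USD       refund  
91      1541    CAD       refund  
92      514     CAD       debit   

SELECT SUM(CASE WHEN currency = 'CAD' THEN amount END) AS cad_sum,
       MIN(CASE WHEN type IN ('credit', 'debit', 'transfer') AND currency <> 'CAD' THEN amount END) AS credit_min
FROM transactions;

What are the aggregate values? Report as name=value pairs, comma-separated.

cad_sum=5275, credit_min=1404

[cad_sum: currency = 'CAD']
txn_id=80: ✓ → 742
txn_id=81: ✗
txn_id=82: ✗
txn_id=83: ✗
txn_id=84: ✗
txn_id=85: ✗
txn_id=86: ✗
txn_id=87: ✓ → 2478
txn_id=88: ✗
txn_id=89: ✗
txn_id=90: ✗
txn_id=91: ✓ → 1541
txn_id=92: ✓ → 514
cad_sum = 742 + 2478 + 1541 + 514 = 5275
—
[credit_min: type IN ('credit', 'debit', 'transfer') AND currency <> 'CAD']
txn_id=80: ✗
txn_id=81: ✓ → 1404
txn_id=82: ✗
txn_id=83: ✗
txn_id=84: ✓ → 4610
txn_id=85: ✗
txn_id=86: ✗
txn_id=87: ✗
txn_id=88: ✓ → 2657
txn_id=89: ✗
txn_id=90: ✗
txn_id=91: ✗
txn_id=92: ✗
credit_min = MIN(1404, 4610, 2657) = 1404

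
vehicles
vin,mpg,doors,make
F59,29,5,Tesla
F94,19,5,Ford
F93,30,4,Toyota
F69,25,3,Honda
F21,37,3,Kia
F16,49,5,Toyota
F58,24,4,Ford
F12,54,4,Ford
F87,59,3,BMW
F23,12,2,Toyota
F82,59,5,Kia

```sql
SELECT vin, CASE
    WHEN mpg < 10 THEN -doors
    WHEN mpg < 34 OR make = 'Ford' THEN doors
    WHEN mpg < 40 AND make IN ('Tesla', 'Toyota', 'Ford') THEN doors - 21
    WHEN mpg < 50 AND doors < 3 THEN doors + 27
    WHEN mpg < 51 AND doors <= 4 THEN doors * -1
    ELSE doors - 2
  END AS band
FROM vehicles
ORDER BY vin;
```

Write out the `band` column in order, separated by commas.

vin=F12: mpg < 34 OR make = 'Ford' → 4
vin=F16: ELSE → 3
vin=F21: mpg < 51 AND doors <= 4 → -3
vin=F23: mpg < 34 OR make = 'Ford' → 2
vin=F58: mpg < 34 OR make = 'Ford' → 4
vin=F59: mpg < 34 OR make = 'Ford' → 5
vin=F69: mpg < 34 OR make = 'Ford' → 3
vin=F82: ELSE → 3
vin=F87: ELSE → 1
vin=F93: mpg < 34 OR make = 'Ford' → 4
vin=F94: mpg < 34 OR make = 'Ford' → 5

4, 3, -3, 2, 4, 5, 3, 3, 1, 4, 5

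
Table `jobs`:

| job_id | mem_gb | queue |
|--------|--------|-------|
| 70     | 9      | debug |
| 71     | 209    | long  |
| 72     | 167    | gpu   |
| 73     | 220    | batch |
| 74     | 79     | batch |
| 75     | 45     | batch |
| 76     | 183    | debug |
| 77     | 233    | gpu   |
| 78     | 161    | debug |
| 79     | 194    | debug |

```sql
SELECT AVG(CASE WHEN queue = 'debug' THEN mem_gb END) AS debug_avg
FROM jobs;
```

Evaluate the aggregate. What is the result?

136.75

job_id=70: ✓ → 9
job_id=71: ✗
job_id=72: ✗
job_id=73: ✗
job_id=74: ✗
job_id=75: ✗
job_id=76: ✓ → 183
job_id=77: ✗
job_id=78: ✓ → 161
job_id=79: ✓ → 194
debug_avg = (9 + 183 + 161 + 194) / 4 = 136.75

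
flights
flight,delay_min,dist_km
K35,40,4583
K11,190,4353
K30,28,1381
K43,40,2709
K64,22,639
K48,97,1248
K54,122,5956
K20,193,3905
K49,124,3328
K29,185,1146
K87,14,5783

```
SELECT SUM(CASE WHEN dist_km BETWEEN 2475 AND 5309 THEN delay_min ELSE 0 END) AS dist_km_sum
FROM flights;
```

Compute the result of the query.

587

flight=K35: ✓ → 40
flight=K11: ✓ → 190
flight=K30: ✗
flight=K43: ✓ → 40
flight=K64: ✗
flight=K48: ✗
flight=K54: ✗
flight=K20: ✓ → 193
flight=K49: ✓ → 124
flight=K29: ✗
flight=K87: ✗
dist_km_sum = 40 + 190 + 40 + 193 + 124 = 587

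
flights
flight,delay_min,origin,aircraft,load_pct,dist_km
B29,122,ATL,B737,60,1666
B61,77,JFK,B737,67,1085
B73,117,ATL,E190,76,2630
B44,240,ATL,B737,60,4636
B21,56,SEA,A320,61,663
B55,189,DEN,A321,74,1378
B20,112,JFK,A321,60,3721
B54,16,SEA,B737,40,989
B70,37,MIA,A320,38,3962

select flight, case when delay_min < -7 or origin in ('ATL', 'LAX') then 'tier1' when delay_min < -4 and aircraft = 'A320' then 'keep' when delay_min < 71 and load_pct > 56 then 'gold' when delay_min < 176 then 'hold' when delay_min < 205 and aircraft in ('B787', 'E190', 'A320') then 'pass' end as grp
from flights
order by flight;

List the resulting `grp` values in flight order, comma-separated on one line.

flight=B20: delay_min < 176 → hold
flight=B21: delay_min < 71 and load_pct > 56 → gold
flight=B29: delay_min < -7 or origin in ('ATL', 'LAX') → tier1
flight=B44: delay_min < -7 or origin in ('ATL', 'LAX') → tier1
flight=B54: delay_min < 176 → hold
flight=B55: (no match → NULL) → NULL
flight=B61: delay_min < 176 → hold
flight=B70: delay_min < 176 → hold
flight=B73: delay_min < -7 or origin in ('ATL', 'LAX') → tier1

hold, gold, tier1, tier1, hold, NULL, hold, hold, tier1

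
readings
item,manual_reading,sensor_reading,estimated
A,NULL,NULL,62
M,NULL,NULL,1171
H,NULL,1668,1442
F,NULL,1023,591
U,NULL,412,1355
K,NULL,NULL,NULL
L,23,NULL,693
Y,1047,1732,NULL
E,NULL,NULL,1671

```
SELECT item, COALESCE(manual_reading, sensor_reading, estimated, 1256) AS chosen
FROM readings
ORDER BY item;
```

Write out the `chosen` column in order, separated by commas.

item=A: manual_reading=NULL, sensor_reading=NULL, estimated=62 → 62
item=E: manual_reading=NULL, sensor_reading=NULL, estimated=1671 → 1671
item=F: manual_reading=NULL, sensor_reading=1023 → 1023
item=H: manual_reading=NULL, sensor_reading=1668 → 1668
item=K: manual_reading=NULL, sensor_reading=NULL, estimated=NULL, → literal 1256 → 1256
item=L: manual_reading=23 → 23
item=M: manual_reading=NULL, sensor_reading=NULL, estimated=1171 → 1171
item=U: manual_reading=NULL, sensor_reading=412 → 412
item=Y: manual_reading=1047 → 1047

62, 1671, 1023, 1668, 1256, 23, 1171, 412, 1047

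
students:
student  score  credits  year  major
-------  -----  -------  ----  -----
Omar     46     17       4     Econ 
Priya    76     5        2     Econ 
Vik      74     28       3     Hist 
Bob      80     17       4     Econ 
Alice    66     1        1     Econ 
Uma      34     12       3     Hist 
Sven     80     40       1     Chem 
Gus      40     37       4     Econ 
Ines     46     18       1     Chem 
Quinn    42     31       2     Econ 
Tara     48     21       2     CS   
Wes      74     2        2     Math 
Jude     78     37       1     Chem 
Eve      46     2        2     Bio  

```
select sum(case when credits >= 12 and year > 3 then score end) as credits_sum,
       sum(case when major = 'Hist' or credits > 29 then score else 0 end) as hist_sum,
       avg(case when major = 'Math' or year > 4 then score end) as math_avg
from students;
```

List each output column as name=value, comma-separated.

[credits_sum: credits >= 12 and year > 3]
student=Omar: ✓ → 46
student=Priya: ✗
student=Vik: ✗
student=Bob: ✓ → 80
student=Alice: ✗
student=Uma: ✗
student=Sven: ✗
student=Gus: ✓ → 40
student=Ines: ✗
student=Quinn: ✗
student=Tara: ✗
student=Wes: ✗
student=Jude: ✗
student=Eve: ✗
credits_sum = 46 + 80 + 40 = 166
—
[hist_sum: major = 'Hist' or credits > 29]
student=Omar: ✗
student=Priya: ✗
student=Vik: ✓ → 74
student=Bob: ✗
student=Alice: ✗
student=Uma: ✓ → 34
student=Sven: ✓ → 80
student=Gus: ✓ → 40
student=Ines: ✗
student=Quinn: ✓ → 42
student=Tara: ✗
student=Wes: ✗
student=Jude: ✓ → 78
student=Eve: ✗
hist_sum = 74 + 34 + 80 + 40 + 42 + 78 = 348
—
[math_avg: major = 'Math' or year > 4]
student=Omar: ✗
student=Priya: ✗
student=Vik: ✗
student=Bob: ✗
student=Alice: ✗
student=Uma: ✗
student=Sven: ✗
student=Gus: ✗
student=Ines: ✗
student=Quinn: ✗
student=Tara: ✗
student=Wes: ✓ → 74
student=Jude: ✗
student=Eve: ✗
math_avg = 74

credits_sum=166, hist_sum=348, math_avg=74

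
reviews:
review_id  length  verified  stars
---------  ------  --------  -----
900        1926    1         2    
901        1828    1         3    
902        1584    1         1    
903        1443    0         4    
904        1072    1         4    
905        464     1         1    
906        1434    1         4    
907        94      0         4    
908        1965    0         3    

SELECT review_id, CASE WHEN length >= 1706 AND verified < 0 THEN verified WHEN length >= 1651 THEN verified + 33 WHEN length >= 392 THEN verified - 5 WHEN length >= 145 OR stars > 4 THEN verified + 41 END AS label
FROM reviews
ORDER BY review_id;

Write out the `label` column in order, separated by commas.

review_id=900: length >= 1651 → 34
review_id=901: length >= 1651 → 34
review_id=902: length >= 392 → -4
review_id=903: length >= 392 → -5
review_id=904: length >= 392 → -4
review_id=905: length >= 392 → -4
review_id=906: length >= 392 → -4
review_id=907: (no match → NULL) → NULL
review_id=908: length >= 1651 → 33

34, 34, -4, -5, -4, -4, -4, NULL, 33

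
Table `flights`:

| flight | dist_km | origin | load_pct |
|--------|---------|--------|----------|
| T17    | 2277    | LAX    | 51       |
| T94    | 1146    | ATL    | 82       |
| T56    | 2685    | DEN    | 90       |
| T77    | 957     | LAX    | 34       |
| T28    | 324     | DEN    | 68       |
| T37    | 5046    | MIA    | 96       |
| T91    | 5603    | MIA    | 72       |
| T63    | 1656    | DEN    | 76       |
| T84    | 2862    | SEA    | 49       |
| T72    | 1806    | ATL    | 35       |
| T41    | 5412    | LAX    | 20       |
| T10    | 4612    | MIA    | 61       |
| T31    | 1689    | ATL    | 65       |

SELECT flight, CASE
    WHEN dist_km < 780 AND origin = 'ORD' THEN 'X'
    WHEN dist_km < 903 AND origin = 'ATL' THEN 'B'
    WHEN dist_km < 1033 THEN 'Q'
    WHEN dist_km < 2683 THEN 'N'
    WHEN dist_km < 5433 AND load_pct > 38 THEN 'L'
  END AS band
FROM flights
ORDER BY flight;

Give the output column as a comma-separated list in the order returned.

flight=T10: dist_km < 5433 AND load_pct > 38 → L
flight=T17: dist_km < 2683 → N
flight=T28: dist_km < 1033 → Q
flight=T31: dist_km < 2683 → N
flight=T37: dist_km < 5433 AND load_pct > 38 → L
flight=T41: (no match → NULL) → NULL
flight=T56: dist_km < 5433 AND load_pct > 38 → L
flight=T63: dist_km < 2683 → N
flight=T72: dist_km < 2683 → N
flight=T77: dist_km < 1033 → Q
flight=T84: dist_km < 5433 AND load_pct > 38 → L
flight=T91: (no match → NULL) → NULL
flight=T94: dist_km < 2683 → N

L, N, Q, N, L, NULL, L, N, N, Q, L, NULL, N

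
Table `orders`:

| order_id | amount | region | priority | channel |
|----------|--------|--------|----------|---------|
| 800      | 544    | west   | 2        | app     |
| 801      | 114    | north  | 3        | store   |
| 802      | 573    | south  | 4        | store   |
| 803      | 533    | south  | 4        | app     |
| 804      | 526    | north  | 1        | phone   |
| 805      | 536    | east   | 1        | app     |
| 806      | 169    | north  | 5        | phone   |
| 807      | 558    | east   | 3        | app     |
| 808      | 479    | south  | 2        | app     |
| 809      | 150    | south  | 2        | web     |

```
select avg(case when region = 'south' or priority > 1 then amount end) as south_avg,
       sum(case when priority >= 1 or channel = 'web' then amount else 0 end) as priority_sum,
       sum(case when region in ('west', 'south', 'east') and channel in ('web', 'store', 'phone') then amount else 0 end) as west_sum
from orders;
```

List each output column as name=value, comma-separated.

south_avg=390, priority_sum=4182, west_sum=723

[south_avg: region = 'south' or priority > 1]
order_id=800: ✓ → 544
order_id=801: ✓ → 114
order_id=802: ✓ → 573
order_id=803: ✓ → 533
order_id=804: ✗
order_id=805: ✗
order_id=806: ✓ → 169
order_id=807: ✓ → 558
order_id=808: ✓ → 479
order_id=809: ✓ → 150
south_avg = (544 + 114 + 573 + 533 + 169 + 558 + 479 + 150) / 8 = 390
—
[priority_sum: priority >= 1 or channel = 'web']
order_id=800: ✓ → 544
order_id=801: ✓ → 114
order_id=802: ✓ → 573
order_id=803: ✓ → 533
order_id=804: ✓ → 526
order_id=805: ✓ → 536
order_id=806: ✓ → 169
order_id=807: ✓ → 558
order_id=808: ✓ → 479
order_id=809: ✓ → 150
priority_sum = 544 + 114 + 573 + 533 + 526 + 536 + 169 + 558 + 479 + 150 = 4182
—
[west_sum: region in ('west', 'south', 'east') and channel in ('web', 'store', 'phone')]
order_id=800: ✗
order_id=801: ✗
order_id=802: ✓ → 573
order_id=803: ✗
order_id=804: ✗
order_id=805: ✗
order_id=806: ✗
order_id=807: ✗
order_id=808: ✗
order_id=809: ✓ → 150
west_sum = 573 + 150 = 723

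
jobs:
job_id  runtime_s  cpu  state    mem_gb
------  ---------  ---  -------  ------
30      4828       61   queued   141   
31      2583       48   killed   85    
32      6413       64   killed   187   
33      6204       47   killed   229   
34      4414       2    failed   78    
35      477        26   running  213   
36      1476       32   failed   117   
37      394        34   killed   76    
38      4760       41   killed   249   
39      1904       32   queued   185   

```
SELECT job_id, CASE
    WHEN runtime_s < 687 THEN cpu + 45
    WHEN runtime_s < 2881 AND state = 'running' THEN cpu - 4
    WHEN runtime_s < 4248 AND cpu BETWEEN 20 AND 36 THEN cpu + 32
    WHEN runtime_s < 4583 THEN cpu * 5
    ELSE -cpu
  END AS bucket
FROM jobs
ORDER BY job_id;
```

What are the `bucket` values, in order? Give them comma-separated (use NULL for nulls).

-61, 240, -64, -47, 10, 71, 64, 79, -41, 64

job_id=30: ELSE → -61
job_id=31: runtime_s < 4583 → 240
job_id=32: ELSE → -64
job_id=33: ELSE → -47
job_id=34: runtime_s < 4583 → 10
job_id=35: runtime_s < 687 → 71
job_id=36: runtime_s < 4248 AND cpu BETWEEN 20 AND 36 → 64
job_id=37: runtime_s < 687 → 79
job_id=38: ELSE → -41
job_id=39: runtime_s < 4248 AND cpu BETWEEN 20 AND 36 → 64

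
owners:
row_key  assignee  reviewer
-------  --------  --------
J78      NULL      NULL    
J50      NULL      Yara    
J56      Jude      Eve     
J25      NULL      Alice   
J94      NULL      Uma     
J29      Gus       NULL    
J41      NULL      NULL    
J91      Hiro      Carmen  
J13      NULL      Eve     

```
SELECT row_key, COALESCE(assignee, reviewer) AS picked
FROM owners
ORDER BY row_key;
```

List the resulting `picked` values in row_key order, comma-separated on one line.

row_key=J13: assignee=NULL, reviewer=Eve → Eve
row_key=J25: assignee=NULL, reviewer=Alice → Alice
row_key=J29: assignee=Gus → Gus
row_key=J41: assignee=NULL, reviewer=NULL (all NULL) → NULL
row_key=J50: assignee=NULL, reviewer=Yara → Yara
row_key=J56: assignee=Jude → Jude
row_key=J78: assignee=NULL, reviewer=NULL (all NULL) → NULL
row_key=J91: assignee=Hiro → Hiro
row_key=J94: assignee=NULL, reviewer=Uma → Uma

Eve, Alice, Gus, NULL, Yara, Jude, NULL, Hiro, Uma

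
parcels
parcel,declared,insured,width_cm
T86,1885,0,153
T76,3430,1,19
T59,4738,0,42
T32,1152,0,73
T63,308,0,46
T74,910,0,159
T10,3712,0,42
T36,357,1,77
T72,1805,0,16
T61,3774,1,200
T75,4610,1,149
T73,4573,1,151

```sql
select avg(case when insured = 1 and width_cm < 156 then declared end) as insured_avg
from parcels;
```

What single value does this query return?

parcel=T86: ✗
parcel=T76: ✓ → 3430
parcel=T59: ✗
parcel=T32: ✗
parcel=T63: ✗
parcel=T74: ✗
parcel=T10: ✗
parcel=T36: ✓ → 357
parcel=T72: ✗
parcel=T61: ✗
parcel=T75: ✓ → 4610
parcel=T73: ✓ → 4573
insured_avg = (3430 + 357 + 4610 + 4573) / 4 = 3242.5

3242.5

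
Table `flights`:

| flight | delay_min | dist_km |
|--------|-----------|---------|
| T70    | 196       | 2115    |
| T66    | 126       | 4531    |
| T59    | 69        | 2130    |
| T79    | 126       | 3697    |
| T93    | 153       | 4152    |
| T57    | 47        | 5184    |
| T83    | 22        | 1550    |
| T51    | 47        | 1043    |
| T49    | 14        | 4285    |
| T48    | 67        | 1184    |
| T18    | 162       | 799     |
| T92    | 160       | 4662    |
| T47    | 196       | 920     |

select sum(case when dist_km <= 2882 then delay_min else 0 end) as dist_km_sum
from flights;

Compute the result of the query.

759

flight=T70: ✓ → 196
flight=T66: ✗
flight=T59: ✓ → 69
flight=T79: ✗
flight=T93: ✗
flight=T57: ✗
flight=T83: ✓ → 22
flight=T51: ✓ → 47
flight=T49: ✗
flight=T48: ✓ → 67
flight=T18: ✓ → 162
flight=T92: ✗
flight=T47: ✓ → 196
dist_km_sum = 196 + 69 + 22 + 47 + 67 + 162 + 196 = 759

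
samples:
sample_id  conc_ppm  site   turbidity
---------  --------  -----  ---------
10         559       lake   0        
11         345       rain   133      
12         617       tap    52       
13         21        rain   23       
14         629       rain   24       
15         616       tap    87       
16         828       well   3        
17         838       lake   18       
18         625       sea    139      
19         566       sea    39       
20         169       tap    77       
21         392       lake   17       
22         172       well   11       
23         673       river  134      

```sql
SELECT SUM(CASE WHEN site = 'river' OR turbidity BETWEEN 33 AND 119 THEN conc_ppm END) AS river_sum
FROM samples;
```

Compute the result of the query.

sample_id=10: ✗
sample_id=11: ✗
sample_id=12: ✓ → 617
sample_id=13: ✗
sample_id=14: ✗
sample_id=15: ✓ → 616
sample_id=16: ✗
sample_id=17: ✗
sample_id=18: ✗
sample_id=19: ✓ → 566
sample_id=20: ✓ → 169
sample_id=21: ✗
sample_id=22: ✗
sample_id=23: ✓ → 673
river_sum = 617 + 616 + 566 + 169 + 673 = 2641

2641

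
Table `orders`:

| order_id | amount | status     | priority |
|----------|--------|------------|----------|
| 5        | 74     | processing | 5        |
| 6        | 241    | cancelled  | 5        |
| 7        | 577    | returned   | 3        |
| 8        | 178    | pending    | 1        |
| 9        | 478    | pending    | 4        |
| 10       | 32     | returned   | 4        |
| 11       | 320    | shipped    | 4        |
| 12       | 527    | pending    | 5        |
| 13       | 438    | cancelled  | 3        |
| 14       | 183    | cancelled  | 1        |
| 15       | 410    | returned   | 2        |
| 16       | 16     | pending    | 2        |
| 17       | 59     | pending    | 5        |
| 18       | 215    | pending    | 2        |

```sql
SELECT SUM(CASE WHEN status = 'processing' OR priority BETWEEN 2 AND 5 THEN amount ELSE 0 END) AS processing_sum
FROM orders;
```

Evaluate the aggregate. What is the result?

3387

order_id=5: ✓ → 74
order_id=6: ✓ → 241
order_id=7: ✓ → 577
order_id=8: ✗
order_id=9: ✓ → 478
order_id=10: ✓ → 32
order_id=11: ✓ → 320
order_id=12: ✓ → 527
order_id=13: ✓ → 438
order_id=14: ✗
order_id=15: ✓ → 410
order_id=16: ✓ → 16
order_id=17: ✓ → 59
order_id=18: ✓ → 215
processing_sum = 74 + 241 + 577 + 478 + 32 + 320 + 527 + 438 + 410 + 16 + 59 + 215 = 3387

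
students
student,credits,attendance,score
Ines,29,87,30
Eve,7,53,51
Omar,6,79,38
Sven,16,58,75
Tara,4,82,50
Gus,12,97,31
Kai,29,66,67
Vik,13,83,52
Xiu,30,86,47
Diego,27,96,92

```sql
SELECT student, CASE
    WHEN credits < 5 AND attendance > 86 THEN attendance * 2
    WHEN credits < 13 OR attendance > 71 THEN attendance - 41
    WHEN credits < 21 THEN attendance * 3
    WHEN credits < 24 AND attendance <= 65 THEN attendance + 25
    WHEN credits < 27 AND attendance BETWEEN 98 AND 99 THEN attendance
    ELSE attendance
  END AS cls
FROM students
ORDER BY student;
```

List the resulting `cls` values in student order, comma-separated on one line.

student=Diego: credits < 13 OR attendance > 71 → 55
student=Eve: credits < 13 OR attendance > 71 → 12
student=Gus: credits < 13 OR attendance > 71 → 56
student=Ines: credits < 13 OR attendance > 71 → 46
student=Kai: ELSE → 66
student=Omar: credits < 13 OR attendance > 71 → 38
student=Sven: credits < 21 → 174
student=Tara: credits < 13 OR attendance > 71 → 41
student=Vik: credits < 13 OR attendance > 71 → 42
student=Xiu: credits < 13 OR attendance > 71 → 45

55, 12, 56, 46, 66, 38, 174, 41, 42, 45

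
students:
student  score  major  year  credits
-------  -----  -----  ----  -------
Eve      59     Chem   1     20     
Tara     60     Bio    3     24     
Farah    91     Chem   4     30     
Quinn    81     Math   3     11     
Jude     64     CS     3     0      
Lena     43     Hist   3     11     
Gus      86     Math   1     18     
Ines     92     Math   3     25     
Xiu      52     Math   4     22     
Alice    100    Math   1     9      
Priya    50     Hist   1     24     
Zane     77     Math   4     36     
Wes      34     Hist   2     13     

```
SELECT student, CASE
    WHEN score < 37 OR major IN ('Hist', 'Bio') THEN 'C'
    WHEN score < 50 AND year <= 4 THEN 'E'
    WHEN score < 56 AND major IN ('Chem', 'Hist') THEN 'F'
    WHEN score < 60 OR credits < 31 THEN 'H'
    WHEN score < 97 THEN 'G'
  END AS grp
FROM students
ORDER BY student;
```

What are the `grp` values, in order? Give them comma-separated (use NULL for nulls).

student=Alice: score < 60 OR credits < 31 → H
student=Eve: score < 60 OR credits < 31 → H
student=Farah: score < 60 OR credits < 31 → H
student=Gus: score < 60 OR credits < 31 → H
student=Ines: score < 60 OR credits < 31 → H
student=Jude: score < 60 OR credits < 31 → H
student=Lena: score < 37 OR major IN ('Hist', 'Bio') → C
student=Priya: score < 37 OR major IN ('Hist', 'Bio') → C
student=Quinn: score < 60 OR credits < 31 → H
student=Tara: score < 37 OR major IN ('Hist', 'Bio') → C
student=Wes: score < 37 OR major IN ('Hist', 'Bio') → C
student=Xiu: score < 60 OR credits < 31 → H
student=Zane: score < 97 → G

H, H, H, H, H, H, C, C, H, C, C, H, G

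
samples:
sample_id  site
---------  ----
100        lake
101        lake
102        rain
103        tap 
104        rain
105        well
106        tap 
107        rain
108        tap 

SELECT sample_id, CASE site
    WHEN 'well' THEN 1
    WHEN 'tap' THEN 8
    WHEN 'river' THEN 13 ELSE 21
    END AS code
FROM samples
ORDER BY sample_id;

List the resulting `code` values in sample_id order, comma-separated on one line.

sample_id=100: ELSE → 21
sample_id=101: ELSE → 21
sample_id=102: ELSE → 21
sample_id=103: site='tap' → 8
sample_id=104: ELSE → 21
sample_id=105: site='well' → 1
sample_id=106: site='tap' → 8
sample_id=107: ELSE → 21
sample_id=108: site='tap' → 8

21, 21, 21, 8, 21, 1, 8, 21, 8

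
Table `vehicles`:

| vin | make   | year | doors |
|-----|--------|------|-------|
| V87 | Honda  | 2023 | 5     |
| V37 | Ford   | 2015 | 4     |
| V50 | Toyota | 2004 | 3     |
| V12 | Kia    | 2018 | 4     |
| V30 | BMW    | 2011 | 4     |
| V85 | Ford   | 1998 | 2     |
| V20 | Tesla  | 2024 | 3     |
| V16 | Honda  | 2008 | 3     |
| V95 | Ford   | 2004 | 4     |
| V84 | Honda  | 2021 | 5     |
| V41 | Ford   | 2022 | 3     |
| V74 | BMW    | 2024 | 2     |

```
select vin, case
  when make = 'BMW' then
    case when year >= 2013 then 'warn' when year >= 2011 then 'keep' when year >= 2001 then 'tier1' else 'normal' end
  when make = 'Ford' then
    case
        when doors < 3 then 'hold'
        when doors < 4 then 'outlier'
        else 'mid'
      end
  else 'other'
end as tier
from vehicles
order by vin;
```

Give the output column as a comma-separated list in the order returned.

other, other, other, keep, mid, outlier, other, warn, other, hold, other, mid

vin=V12: make='Kia' → outer ELSE → other
vin=V16: make='Honda' → outer ELSE → other
vin=V20: make='Tesla' → outer ELSE → other
vin=V30: make='BMW' → inner[year >= 2011] → keep
vin=V37: make='Ford' → inner[ELSE] → mid
vin=V41: make='Ford' → inner[doors < 4] → outlier
vin=V50: make='Toyota' → outer ELSE → other
vin=V74: make='BMW' → inner[year >= 2013] → warn
vin=V84: make='Honda' → outer ELSE → other
vin=V85: make='Ford' → inner[doors < 3] → hold
vin=V87: make='Honda' → outer ELSE → other
vin=V95: make='Ford' → inner[ELSE] → mid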